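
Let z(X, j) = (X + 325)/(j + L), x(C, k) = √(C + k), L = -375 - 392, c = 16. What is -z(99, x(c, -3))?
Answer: 6254/11313 + 106*√13/147069 ≈ 0.55541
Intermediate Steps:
L = -767
z(X, j) = (325 + X)/(-767 + j) (z(X, j) = (X + 325)/(j - 767) = (325 + X)/(-767 + j))
-z(99, x(c, -3)) = -(325 + 99)/(-767 + √(16 - 3)) = -424/(-767 + √13)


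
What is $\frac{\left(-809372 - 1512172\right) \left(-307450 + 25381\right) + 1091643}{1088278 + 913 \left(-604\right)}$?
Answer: $\frac{218278895393}{178942} \approx 1.2198 \cdot 10^{6}$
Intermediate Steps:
$\frac{\left(-809372 - 1512172\right) \left(-307450 + 25381\right) + 1091643}{1088278 + 913 \left(-604\right)} = \frac{\left(-2321544\right) \left(-282069\right) + 1091643}{1088278 - 551452} = \frac{654835594536 + 1091643}{536826} = 654836686179 \cdot \frac{1}{536826} = \frac{218278895393}{178942}$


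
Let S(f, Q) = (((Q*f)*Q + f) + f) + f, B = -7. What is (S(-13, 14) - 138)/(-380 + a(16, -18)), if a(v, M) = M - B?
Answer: 2725/391 ≈ 6.9693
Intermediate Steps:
a(v, M) = 7 + M (a(v, M) = M - 1*(-7) = M + 7 = 7 + M)
S(f, Q) = 3*f + f*Q² (S(f, Q) = ((f*Q² + f) + f) + f = ((f + f*Q²) + f) + f = (2*f + f*Q²) + f = 3*f + f*Q²)
(S(-13, 14) - 138)/(-380 + a(16, -18)) = (-13*(3 + 14²) - 138)/(-380 + (7 - 18)) = (-13*(3 + 196) - 138)/(-380 - 11) = (-13*199 - 138)/(-391) = (-2587 - 138)*(-1/391) = -2725*(-1/391) = 2725/391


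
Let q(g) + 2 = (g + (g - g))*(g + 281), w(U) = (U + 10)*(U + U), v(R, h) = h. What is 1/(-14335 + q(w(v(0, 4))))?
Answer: 1/29679 ≈ 3.3694e-5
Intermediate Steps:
w(U) = 2*U*(10 + U) (w(U) = (10 + U)*(2*U) = 2*U*(10 + U))
q(g) = -2 + g*(281 + g) (q(g) = -2 + (g + (g - g))*(g + 281) = -2 + (g + 0)*(281 + g) = -2 + g*(281 + g))
1/(-14335 + q(w(v(0, 4)))) = 1/(-14335 + (-2 + (2*4*(10 + 4))² + 281*(2*4*(10 + 4)))) = 1/(-14335 + (-2 + (2*4*14)² + 281*(2*4*14))) = 1/(-14335 + (-2 + 112² + 281*112)) = 1/(-14335 + (-2 + 12544 + 31472)) = 1/(-14335 + 44014) = 1/29679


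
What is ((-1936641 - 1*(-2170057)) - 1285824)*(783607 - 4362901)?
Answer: 3766877639952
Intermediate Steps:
((-1936641 - 1*(-2170057)) - 1285824)*(783607 - 4362901) = ((-1936641 + 2170057) - 1285824)*(-3579294) = (233416 - 1285824)*(-3579294) = -1052408*(-3579294) = 3766877639952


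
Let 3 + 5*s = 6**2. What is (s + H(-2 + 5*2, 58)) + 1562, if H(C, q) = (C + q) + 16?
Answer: 8253/5 ≈ 1650.6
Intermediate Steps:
s = 33/5 (s = -3/5 + (1/5)*6**2 = -3/5 + (1/5)*36 = -3/5 + 36/5 = 33/5 ≈ 6.6000)
H(C, q) = 16 + C + q
(s + H(-2 + 5*2, 58)) + 1562 = (33/5 + (16 + (-2 + 5*2) + 58)) + 1562 = (33/5 + (16 + (-2 + 10) + 58)) + 1562 = (33/5 + (16 + 8 + 58)) + 1562 = (33/5 + 82) + 1562 = 443/5 + 1562 = 8253/5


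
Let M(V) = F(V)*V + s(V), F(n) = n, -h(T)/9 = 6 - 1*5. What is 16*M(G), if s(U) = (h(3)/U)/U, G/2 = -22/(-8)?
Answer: 57988/121 ≈ 479.24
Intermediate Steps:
h(T) = -9 (h(T) = -9*(6 - 1*5) = -9*(6 - 5) = -9*1 = -9)
G = 11/2 (G = 2*(-22/(-8)) = 2*(-22*(-1/8)) = 2*(11/4) = 11/2 ≈ 5.5000)
s(U) = -9/U**2 (s(U) = (-9/U)/U = -9/U**2)
M(V) = V**2 - 9/V**2 (M(V) = V*V - 9/V**2 = V**2 - 9/V**2)
16*M(G) = 16*((-9 + (11/2)**4)/(11/2)**2) = 16*(4*(-9 + 14641/16)/121) = 16*((4/121)*(14497/16)) = 16*(14497/484) = 57988/121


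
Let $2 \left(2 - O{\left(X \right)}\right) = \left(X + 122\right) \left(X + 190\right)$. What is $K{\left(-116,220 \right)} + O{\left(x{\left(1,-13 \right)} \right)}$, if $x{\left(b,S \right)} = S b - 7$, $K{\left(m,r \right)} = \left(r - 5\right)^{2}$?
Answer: $37557$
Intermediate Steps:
$K{\left(m,r \right)} = \left(-5 + r\right)^{2}$
$x{\left(b,S \right)} = -7 + S b$
$O{\left(X \right)} = 2 - \frac{\left(122 + X\right) \left(190 + X\right)}{2}$ ($O{\left(X \right)} = 2 - \frac{\left(X + 122\right) \left(X + 190\right)}{2} = 2 - \frac{\left(122 + X\right) \left(190 + X\right)}{2}$)
$K{\left(-116,220 \right)} + O{\left(x{\left(1,-13 \right)} \right)} = \left(-5 + 220\right)^{2} - \left(11588 + \frac{\left(-7 - 13\right)^{2}}{2} + 156 \left(-7 - 13\right)\right) = 215^{2} - \left(11588 + \frac{\left(-7 - 13\right)^{2}}{2} + 156 \left(-7 - 13\right)\right) = 46225 - \left(8468 + 200\right) = 46225 - 8668 = 37557$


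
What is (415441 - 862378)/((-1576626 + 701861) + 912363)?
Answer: -446937/37598 ≈ -11.887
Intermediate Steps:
(415441 - 862378)/((-1576626 + 701861) + 912363) = -446937/(-874765 + 912363) = -446937/37598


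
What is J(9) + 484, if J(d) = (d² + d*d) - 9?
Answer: 637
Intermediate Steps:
J(d) = -9 + 2*d² (J(d) = (d² + d²) - 9 = 2*d² - 9 = -9 + 2*d²)
J(9) + 484 = (-9 + 2*9²) + 484 = (-9 + 2*81) + 484 = (-9 + 162) + 484 = 153 + 484 = 637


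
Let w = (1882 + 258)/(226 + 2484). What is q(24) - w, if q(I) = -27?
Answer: -7531/271 ≈ -27.790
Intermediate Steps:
w = 214/271 (w = 2140/2710 = 2140*(1/2710) = 214/271 ≈ 0.78967)
q(24) - w = -27 - 1*214/271 = -27 - 214/271 = -7531/271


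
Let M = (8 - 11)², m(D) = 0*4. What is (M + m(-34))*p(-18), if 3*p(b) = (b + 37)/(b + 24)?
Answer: 19/2 ≈ 9.5000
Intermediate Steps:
m(D) = 0
M = 9 (M = (-3)² = 9)
p(b) = (37 + b)/(3*(24 + b)) (p(b) = ((b + 37)/(b + 24))/3 = ((37 + b)/(24 + b))/3 = (37 + b)/(3*(24 + b)))
(M + m(-34))*p(-18) = (9 + 0)*((37 - 18)/(3*(24 - 18))) = 9*((⅓)*19/6) = 9*((⅓)*(⅙)*19) = 9*(19/18) = 19/2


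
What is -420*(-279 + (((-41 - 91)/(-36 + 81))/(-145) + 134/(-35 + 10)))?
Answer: 17316292/145 ≈ 1.1942e+5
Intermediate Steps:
-420*(-279 + (((-41 - 91)/(-36 + 81))/(-145) + 134/(-35 + 10))) = -420*(-279 + (-132/45*(-1/145) + 134/(-25))) = -420*(-279 + (-132*1/45*(-1/145) + 134*(-1/25))) = -420*(-279 + (-44/15*(-1/145) - 134/25)) = -420*(-279 + (44/2175 - 134/25)) = -420*(-279 - 11614/2175) = -420*(-618439/2175) = 17316292/145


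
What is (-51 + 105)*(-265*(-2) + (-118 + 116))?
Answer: 28512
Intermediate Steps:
(-51 + 105)*(-265*(-2) + (-118 + 116)) = 54*(530 - 2) = 54*528 = 28512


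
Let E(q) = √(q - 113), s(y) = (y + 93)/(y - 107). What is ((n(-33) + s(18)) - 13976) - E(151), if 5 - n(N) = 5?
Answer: -1243975/89 - √38 ≈ -13983.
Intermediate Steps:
s(y) = (93 + y)/(-107 + y)
n(N) = 0 (n(N) = 5 - 1*5 = 5 - 5 = 0)
E(q) = √(-113 + q)
((n(-33) + s(18)) - 13976) - E(151) = ((0 + (93 + 18)/(-107 + 18)) - 13976) - √(-113 + 151) = ((0 + 111/(-89)) - 13976) - √38 = ((0 - 1/89*111) - 13976) - √38 = ((0 - 111/89) - 13976) - √38 = (-111/89 - 13976) - √38 = -1243975/89 - √38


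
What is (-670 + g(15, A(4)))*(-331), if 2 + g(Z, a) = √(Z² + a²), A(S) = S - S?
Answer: 217467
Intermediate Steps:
A(S) = 0
g(Z, a) = -2 + √(Z² + a²)
(-670 + g(15, A(4)))*(-331) = (-670 + (-2 + √(15² + 0²)))*(-331) = (-670 + (-2 + √(225 + 0)))*(-331) = (-670 + (-2 + √225))*(-331) = (-670 + (-2 + 15))*(-331) = (-670 + 13)*(-331) = -657*(-331) = 217467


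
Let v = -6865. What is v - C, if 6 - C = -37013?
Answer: -43884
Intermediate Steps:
C = 37019 (C = 6 - 1*(-37013) = 6 + 37013 = 37019)
v - C = -6865 - 1*37019 = -6865 - 37019 = -43884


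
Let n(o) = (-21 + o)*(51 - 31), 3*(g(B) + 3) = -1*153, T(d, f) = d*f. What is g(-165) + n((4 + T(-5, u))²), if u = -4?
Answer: 11046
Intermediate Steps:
g(B) = -54 (g(B) = -3 + (-1*153)/3 = -3 + (⅓)*(-153) = -3 - 51 = -54)
n(o) = -420 + 20*o (n(o) = (-21 + o)*20 = -420 + 20*o)
g(-165) + n((4 + T(-5, u))²) = -54 + (-420 + 20*(4 - 5*(-4))²) = -54 + (-420 + 20*(4 + 20)²) = -54 + (-420 + 20*24²) = -54 + (-420 + 20*576) = -54 + (-420 + 11520) = -54 + 11100 = 11046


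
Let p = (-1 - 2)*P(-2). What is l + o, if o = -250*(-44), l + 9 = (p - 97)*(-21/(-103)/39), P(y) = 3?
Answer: 14716207/1339 ≈ 10990.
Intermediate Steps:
p = -9 (p = (-1 - 2)*3 = -3*3 = -9)
l = -12793/1339 (l = -9 + (-9 - 97)*(-21/(-103)/39) = -9 - 106*(-21*(-1/103))/39 = -9 - 2226/(103*39) = -9 - 106*7/1339 = -9 - 742/1339 = -12793/1339 ≈ -9.5541)
o = 11000
l + o = -12793/1339 + 11000 = 14716207/1339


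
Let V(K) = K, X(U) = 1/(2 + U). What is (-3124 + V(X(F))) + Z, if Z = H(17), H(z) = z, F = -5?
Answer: -9322/3 ≈ -3107.3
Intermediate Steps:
Z = 17
(-3124 + V(X(F))) + Z = (-3124 + 1/(2 - 5)) + 17 = (-3124 + 1/(-3)) + 17 = (-3124 - ⅓) + 17 = -9373/3 + 17 = -9322/3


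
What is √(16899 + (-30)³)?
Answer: I*√10101 ≈ 100.5*I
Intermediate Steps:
√(16899 + (-30)³) = √(16899 - 27000) = √(-10101) = I*√10101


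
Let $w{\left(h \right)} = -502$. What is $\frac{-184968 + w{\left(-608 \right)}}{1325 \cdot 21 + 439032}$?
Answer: $- \frac{185470}{466857} \approx -0.39727$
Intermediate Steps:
$\frac{-184968 + w{\left(-608 \right)}}{1325 \cdot 21 + 439032} = \frac{-184968 - 502}{1325 \cdot 21 + 439032} = - \frac{185470}{27825 + 439032} = - \frac{185470}{466857}$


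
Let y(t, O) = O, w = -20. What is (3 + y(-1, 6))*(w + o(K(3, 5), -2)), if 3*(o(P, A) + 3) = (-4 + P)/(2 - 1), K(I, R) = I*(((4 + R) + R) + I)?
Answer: -66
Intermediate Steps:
K(I, R) = I*(4 + I + 2*R) (K(I, R) = I*((4 + 2*R) + I) = I*(4 + I + 2*R))
o(P, A) = -13/3 + P/3 (o(P, A) = -3 + ((-4 + P)/(2 - 1))/3 = -3 + ((-4 + P)/1)/3 = -3 + ((-4 + P)*1)/3 = -3 + (-4 + P)/3 = -3 + (-4/3 + P/3) = -13/3 + P/3)
(3 + y(-1, 6))*(w + o(K(3, 5), -2)) = (3 + 6)*(-20 + (-13/3 + (3*(4 + 3 + 2*5))/3)) = 9*(-20 + (-13/3 + (3*(4 + 3 + 10))/3)) = 9*(-20 + (-13/3 + (3*17)/3)) = 9*(-20 + (-13/3 + (⅓)*51)) = 9*(-20 + (-13/3 + 17)) = 9*(-20 + 38/3) = 9*(-22/3) = -66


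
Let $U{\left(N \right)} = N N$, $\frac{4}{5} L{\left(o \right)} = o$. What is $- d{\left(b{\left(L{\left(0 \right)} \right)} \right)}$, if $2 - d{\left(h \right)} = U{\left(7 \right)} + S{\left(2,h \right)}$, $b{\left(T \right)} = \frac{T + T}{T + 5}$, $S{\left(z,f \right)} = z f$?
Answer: $47$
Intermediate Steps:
$L{\left(o \right)} = \frac{5 o}{4}$
$U{\left(N \right)} = N^{2}$
$S{\left(z,f \right)} = f z$
$b{\left(T \right)} = \frac{2 T}{5 + T}$
$d{\left(h \right)} = -47 - 2 h$ ($d{\left(h \right)} = 2 - \left(7^{2} + h 2\right) = 2 - \left(49 + 2 h\right) = -47 - 2 h$)
$- d{\left(b{\left(L{\left(0 \right)} \right)} \right)} = - (-47 - 2 \frac{2 \cdot \frac{5}{4} \cdot 0}{5 + \frac{5}{4} \cdot 0}) = - (-47 - 2 \cdot 2 \cdot 0 \frac{1}{5 + 0}) = - (-47 - 2 \cdot 2 \cdot 0 \cdot \frac{1}{5}) = - (-47 - 0) = - (-47 + 0) = \left(-1\right) \left(-47\right) = 47$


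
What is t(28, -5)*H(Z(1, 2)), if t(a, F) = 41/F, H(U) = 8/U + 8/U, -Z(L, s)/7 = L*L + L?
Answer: 328/35 ≈ 9.3714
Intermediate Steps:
Z(L, s) = -7*L - 7*L² (Z(L, s) = -7*(L*L + L) = -7*(L² + L) = -7*(L + L²) = -7*L - 7*L²)
H(U) = 16/U
t(28, -5)*H(Z(1, 2)) = (41/(-5))*(16/((-7*1*(1 + 1)))) = (41*(-⅕))*(16/((-7*1*2))) = -656/(5*(-14)) = -656*(-1)/(5*14) = -41/5*(-8/7) = 328/35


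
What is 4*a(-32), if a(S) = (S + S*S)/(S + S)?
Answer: -62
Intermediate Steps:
a(S) = (S + S²)/(2*S) (a(S) = (S + S²)/((2*S)) = (S + S²)*(1/(2*S)) = (S + S²)/(2*S))
4*a(-32) = 4*(½ + (½)*(-32)) = 4*(½ - 16) = 4*(-31/2) = -62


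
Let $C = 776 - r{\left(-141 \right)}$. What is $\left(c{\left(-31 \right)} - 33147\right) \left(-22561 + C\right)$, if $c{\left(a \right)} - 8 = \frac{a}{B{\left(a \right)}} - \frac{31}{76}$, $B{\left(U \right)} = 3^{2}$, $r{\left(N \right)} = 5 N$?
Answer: $\frac{119469376970}{171} \approx 6.9865 \cdot 10^{8}$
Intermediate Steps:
$B{\left(U \right)} = 9$
$c{\left(a \right)} = \frac{577}{76} + \frac{a}{9}$ ($c{\left(a \right)} = 8 + \left(\frac{a}{9} - \frac{31}{76}\right) = 8 + \left(- \frac{31}{76} + \frac{a}{9}\right) = \frac{577}{76} + \frac{a}{9}$)
$C = 1481$ ($C = 776 - 5 \left(-141\right) = 776 - -705 = 776 + 705 = 1481$)
$\left(c{\left(-31 \right)} - 33147\right) \left(-22561 + C\right) = \left(\left(\frac{577}{76} + \frac{1}{9} \left(-31\right)\right) - 33147\right) \left(-22561 + 1481\right) = \left(\left(\frac{577}{76} - \frac{31}{9}\right) - 33147\right) \left(-21080\right) = \left(\frac{2837}{684} - 33147\right) \left(-21080\right) = \left(- \frac{22669711}{684}\right) \left(-21080\right) = \frac{119469376970}{171}$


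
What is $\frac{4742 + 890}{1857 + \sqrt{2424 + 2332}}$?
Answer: $\frac{950784}{313063} - \frac{1024 \sqrt{1189}}{313063} \approx 2.9243$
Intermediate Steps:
$\frac{4742 + 890}{1857 + \sqrt{2424 + 2332}} = \frac{5632}{1857 + \sqrt{4756}} = \frac{5632}{1857 + 2 \sqrt{1189}}$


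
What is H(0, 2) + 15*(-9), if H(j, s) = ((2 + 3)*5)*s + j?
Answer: -85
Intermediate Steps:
H(j, s) = j + 25*s (H(j, s) = (5*5)*s + j = 25*s + j = j + 25*s)
H(0, 2) + 15*(-9) = (0 + 25*2) + 15*(-9) = (0 + 50) - 135 = 50 - 135 = -85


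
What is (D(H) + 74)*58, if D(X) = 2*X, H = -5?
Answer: 3712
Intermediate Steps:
(D(H) + 74)*58 = (2*(-5) + 74)*58 = (-10 + 74)*58 = 64*58 = 3712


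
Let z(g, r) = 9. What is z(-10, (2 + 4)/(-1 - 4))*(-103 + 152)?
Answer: 441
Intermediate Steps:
z(-10, (2 + 4)/(-1 - 4))*(-103 + 152) = 9*(-103 + 152) = 9*49 = 441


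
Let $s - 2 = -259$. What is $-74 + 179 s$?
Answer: $-46077$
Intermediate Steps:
$s = -257$ ($s = 2 - 259 = -257$)
$-74 + 179 s = -74 + 179 \left(-257\right) = -74 - 46003 = -46077$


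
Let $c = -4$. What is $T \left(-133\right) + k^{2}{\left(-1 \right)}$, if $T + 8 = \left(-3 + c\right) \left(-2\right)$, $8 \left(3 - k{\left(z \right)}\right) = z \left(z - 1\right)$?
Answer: $- \frac{12647}{16} \approx -790.44$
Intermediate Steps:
$k{\left(z \right)} = 3 - \frac{z \left(-1 + z\right)}{8}$ ($k{\left(z \right)} = 3 - \frac{z \left(z - 1\right)}{8} = 3 - \frac{z \left(-1 + z\right)}{8}$)
$T = 6$ ($T = -8 + \left(-3 - 4\right) \left(-2\right) = -8 - -14 = -8 + 14 = 6$)
$T \left(-133\right) + k^{2}{\left(-1 \right)} = 6 \left(-133\right) + \left(3 - \frac{\left(-1\right)^{2}}{8} + \frac{1}{8} \left(-1\right)\right)^{2} = -798 + \left(3 - \frac{1}{8} - \frac{1}{8}\right)^{2} = -798 + \left(\frac{11}{4}\right)^{2} = -798 + \frac{121}{16} = - \frac{12647}{16}$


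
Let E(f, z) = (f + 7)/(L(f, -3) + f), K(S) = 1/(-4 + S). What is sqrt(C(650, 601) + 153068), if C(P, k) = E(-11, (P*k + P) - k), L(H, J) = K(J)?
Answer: sqrt(232816974)/39 ≈ 391.24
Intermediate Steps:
L(H, J) = 1/(-4 + J)
E(f, z) = (7 + f)/(-1/7 + f) (E(f, z) = (f + 7)/(1/(-4 - 3) + f) = (7 + f)/(1/(-7) + f) = (7 + f)/(-1/7 + f))
C(P, k) = 14/39 (C(P, k) = 7*(7 - 11)/(-1 + 7*(-11)) = 7*(-4)/(-1 - 77) = 7*(-4)/(-78) = 7*(-1/78)*(-4) = 14/39)
sqrt(C(650, 601) + 153068) = sqrt(14/39 + 153068) = sqrt(5969666/39) = sqrt(232816974)/39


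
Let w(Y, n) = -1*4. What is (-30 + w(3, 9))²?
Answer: 1156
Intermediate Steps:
w(Y, n) = -4
(-30 + w(3, 9))² = (-30 - 4)² = (-34)² = 1156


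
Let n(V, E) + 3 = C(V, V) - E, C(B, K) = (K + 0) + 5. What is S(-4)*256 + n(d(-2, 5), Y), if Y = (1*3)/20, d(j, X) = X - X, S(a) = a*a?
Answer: 81957/20 ≈ 4097.9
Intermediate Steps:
S(a) = a²
C(B, K) = 5 + K (C(B, K) = K + 5 = 5 + K)
d(j, X) = 0
Y = 3/20 (Y = 3*(1/20) = 3/20 ≈ 0.15000)
n(V, E) = 2 + V - E (n(V, E) = -3 + ((5 + V) - E) = -3 + (5 + V - E) = 2 + V - E)
S(-4)*256 + n(d(-2, 5), Y) = (-4)²*256 + (2 + 0 - 1*3/20) = 16*256 + (2 + 0 - 3/20) = 4096 + 37/20 = 81957/20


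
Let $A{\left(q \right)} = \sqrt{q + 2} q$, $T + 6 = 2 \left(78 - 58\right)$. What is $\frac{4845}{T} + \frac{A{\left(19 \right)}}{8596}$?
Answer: $\frac{285}{2} + \frac{19 \sqrt{21}}{8596} \approx 142.51$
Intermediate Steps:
$T = 34$ ($T = -6 + 2 \left(78 - 58\right) = -6 + 2 \cdot 20 = -6 + 40 = 34$)
$A{\left(q \right)} = q \sqrt{2 + q}$ ($A{\left(q \right)} = \sqrt{2 + q} q = q \sqrt{2 + q}$)
$\frac{4845}{T} + \frac{A{\left(19 \right)}}{8596} = \frac{4845}{34} + \frac{19 \sqrt{2 + 19}}{8596} = 4845 \cdot \frac{1}{34} + 19 \sqrt{21} \cdot \frac{1}{8596} = \frac{285}{2} + \frac{19 \sqrt{21}}{8596}$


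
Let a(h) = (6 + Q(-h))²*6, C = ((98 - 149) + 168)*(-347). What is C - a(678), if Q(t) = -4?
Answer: -40623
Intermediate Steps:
C = -40599 (C = (-51 + 168)*(-347) = 117*(-347) = -40599)
a(h) = 24 (a(h) = (6 - 4)²*6 = 2²*6 = 4*6 = 24)
C - a(678) = -40599 - 1*24 = -40599 - 24 = -40623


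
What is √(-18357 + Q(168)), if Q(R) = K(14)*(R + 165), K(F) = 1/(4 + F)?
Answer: I*√73354/2 ≈ 135.42*I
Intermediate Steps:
Q(R) = 55/6 + R/18 (Q(R) = (R + 165)/(4 + 14) = (165 + R)/18 = 55/6 + R/18)
√(-18357 + Q(168)) = √(-18357 + (55/6 + (1/18)*168)) = √(-18357 + (55/6 + 28/3)) = √(-18357 + 37/2) = √(-36677/2) = I*√73354/2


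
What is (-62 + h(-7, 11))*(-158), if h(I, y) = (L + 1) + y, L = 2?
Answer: 7584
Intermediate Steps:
h(I, y) = 3 + y (h(I, y) = (2 + 1) + y = 3 + y)
(-62 + h(-7, 11))*(-158) = (-62 + (3 + 11))*(-158) = (-62 + 14)*(-158) = -48*(-158) = 7584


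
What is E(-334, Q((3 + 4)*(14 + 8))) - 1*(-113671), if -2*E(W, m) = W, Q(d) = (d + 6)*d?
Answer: 113838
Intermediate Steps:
Q(d) = d*(6 + d) (Q(d) = (6 + d)*d = d*(6 + d))
E(W, m) = -W/2
E(-334, Q((3 + 4)*(14 + 8))) - 1*(-113671) = -1/2*(-334) - 1*(-113671) = 167 + 113671 = 113838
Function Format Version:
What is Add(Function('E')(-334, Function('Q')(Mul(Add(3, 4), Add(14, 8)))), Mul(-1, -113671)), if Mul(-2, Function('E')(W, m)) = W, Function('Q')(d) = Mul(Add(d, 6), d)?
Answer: 113838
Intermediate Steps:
Function('Q')(d) = Mul(d, Add(6, d)) (Function('Q')(d) = Mul(Add(6, d), d) = Mul(d, Add(6, d)))
Function('E')(W, m) = Mul(Rational(-1, 2), W)
Add(Function('E')(-334, Function('Q')(Mul(Add(3, 4), Add(14, 8)))), Mul(-1, -113671)) = Add(Mul(Rational(-1, 2), -334), Mul(-1, -113671)) = Add(167, 113671) = 113838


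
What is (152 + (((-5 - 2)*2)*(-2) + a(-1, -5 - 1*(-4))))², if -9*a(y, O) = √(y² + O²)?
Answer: (1620 - √2)²/81 ≈ 32343.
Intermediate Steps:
a(y, O) = -√(O² + y²)/9 (a(y, O) = -√(y² + O²)/9 = -√(O² + y²)/9)
(152 + (((-5 - 2)*2)*(-2) + a(-1, -5 - 1*(-4))))² = (152 + (((-5 - 2)*2)*(-2) - √((-5 - 1*(-4))² + (-1)²)/9))² = (152 + (-7*2*(-2) - √((-5 + 4)² + 1)/9))² = (152 + (-14*(-2) - √((-1)² + 1)/9))² = (152 + (28 - √(1 + 1)/9))² = (152 + (28 - √2/9))² = (180 - √2/9)²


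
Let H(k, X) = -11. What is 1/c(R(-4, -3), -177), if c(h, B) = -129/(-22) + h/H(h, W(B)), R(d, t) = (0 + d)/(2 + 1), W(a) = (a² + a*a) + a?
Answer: 66/395 ≈ 0.16709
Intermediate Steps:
W(a) = a + 2*a² (W(a) = (a² + a²) + a = 2*a² + a = a + 2*a²)
R(d, t) = d/3
c(h, B) = 129/22 - h/11 (c(h, B) = -129/(-22) + h/(-11) = -129*(-1/22) + h*(-1/11) = 129/22 - h/11)
1/c(R(-4, -3), -177) = 1/(129/22 - (-4)/33) = 1/(129/22 - 1/11*(-4/3)) = 1/(129/22 + 4/33) = 1/(395/66) = 66/395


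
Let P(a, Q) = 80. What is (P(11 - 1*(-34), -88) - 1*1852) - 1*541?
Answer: -2313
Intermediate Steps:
(P(11 - 1*(-34), -88) - 1*1852) - 1*541 = (80 - 1*1852) - 1*541 = (80 - 1852) - 541 = -1772 - 541 = -2313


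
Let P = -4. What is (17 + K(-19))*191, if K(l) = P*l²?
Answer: -272557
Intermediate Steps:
K(l) = -4*l²
(17 + K(-19))*191 = (17 - 4*(-19)²)*191 = (17 - 4*361)*191 = (17 - 1444)*191 = -1427*191 = -272557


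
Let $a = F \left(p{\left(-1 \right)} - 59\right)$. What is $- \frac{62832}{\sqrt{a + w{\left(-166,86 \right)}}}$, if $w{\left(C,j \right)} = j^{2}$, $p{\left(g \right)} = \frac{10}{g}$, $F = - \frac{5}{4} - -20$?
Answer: $- \frac{1632 \sqrt{24409}}{317} \approx -804.33$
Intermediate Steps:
$F = \frac{75}{4}$ ($F = \left(-5\right) \frac{1}{4} + 20 = - \frac{5}{4} + 20 = \frac{75}{4} \approx 18.75$)
$a = - \frac{5175}{4}$ ($a = \frac{75 \left(\frac{10}{-1} - 59\right)}{4} = \frac{75 \left(10 \left(-1\right) - 59\right)}{4} = \frac{75 \left(-10 - 59\right)}{4} = \frac{75}{4} \left(-69\right) = - \frac{5175}{4} \approx -1293.8$)
$- \frac{62832}{\sqrt{a + w{\left(-166,86 \right)}}} = - \frac{62832}{\sqrt{- \frac{5175}{4} + 86^{2}}} = - \frac{62832}{\sqrt{- \frac{5175}{4} + 7396}} = - \frac{62832}{\sqrt{\frac{24409}{4}}} = - \frac{62832}{\frac{1}{2} \sqrt{24409}} = - 62832 \frac{2 \sqrt{24409}}{24409} = - \frac{1632 \sqrt{24409}}{317}$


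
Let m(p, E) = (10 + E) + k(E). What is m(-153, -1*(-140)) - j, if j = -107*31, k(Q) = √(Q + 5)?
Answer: 3467 + √145 ≈ 3479.0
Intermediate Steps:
k(Q) = √(5 + Q)
m(p, E) = 10 + E + √(5 + E) (m(p, E) = (10 + E) + √(5 + E) = 10 + E + √(5 + E))
j = -3317
m(-153, -1*(-140)) - j = (10 - 1*(-140) + √(5 - 1*(-140))) - 1*(-3317) = (10 + 140 + √(5 + 140)) + 3317 = (10 + 140 + √145) + 3317 = (150 + √145) + 3317 = 3467 + √145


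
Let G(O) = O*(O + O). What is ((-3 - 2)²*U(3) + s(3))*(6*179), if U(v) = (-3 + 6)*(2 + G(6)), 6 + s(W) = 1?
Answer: 5955330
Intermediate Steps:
G(O) = 2*O² (G(O) = O*(2*O) = 2*O²)
s(W) = -5 (s(W) = -6 + 1 = -5)
U(v) = 222 (U(v) = (-3 + 6)*(2 + 2*6²) = 3*(2 + 2*36) = 3*(2 + 72) = 3*74 = 222)
((-3 - 2)²*U(3) + s(3))*(6*179) = ((-3 - 2)²*222 - 5)*(6*179) = ((-5)²*222 - 5)*1074 = (25*222 - 5)*1074 = (5550 - 5)*1074 = 5545*1074 = 5955330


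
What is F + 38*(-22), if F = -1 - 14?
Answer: -851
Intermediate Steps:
F = -15
F + 38*(-22) = -15 + 38*(-22) = -15 - 836 = -851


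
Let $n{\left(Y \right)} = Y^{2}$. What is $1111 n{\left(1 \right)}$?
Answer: $1111$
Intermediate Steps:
$1111 n{\left(1 \right)} = 1111 \cdot 1^{2} = 1111 \cdot 1 = 1111$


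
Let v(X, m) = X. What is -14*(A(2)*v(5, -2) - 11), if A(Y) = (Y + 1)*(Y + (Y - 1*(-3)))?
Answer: -1316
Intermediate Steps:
A(Y) = (1 + Y)*(3 + 2*Y) (A(Y) = (1 + Y)*(Y + (Y + 3)) = (1 + Y)*(Y + (3 + Y)) = (1 + Y)*(3 + 2*Y))
-14*(A(2)*v(5, -2) - 11) = -14*((3 + 2*2² + 5*2)*5 - 11) = -14*((3 + 2*4 + 10)*5 - 11) = -14*((3 + 8 + 10)*5 - 11) = -14*(21*5 - 11) = -14*(105 - 11) = -14*94 = -1316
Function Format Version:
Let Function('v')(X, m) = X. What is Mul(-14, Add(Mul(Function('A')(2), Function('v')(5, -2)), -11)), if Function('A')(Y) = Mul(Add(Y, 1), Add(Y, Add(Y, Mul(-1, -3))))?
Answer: -1316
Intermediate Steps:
Function('A')(Y) = Mul(Add(1, Y), Add(3, Mul(2, Y))) (Function('A')(Y) = Mul(Add(1, Y), Add(Y, Add(Y, 3))) = Mul(Add(1, Y), Add(Y, Add(3, Y))) = Mul(Add(1, Y), Add(3, Mul(2, Y))))
Mul(-14, Add(Mul(Function('A')(2), Function('v')(5, -2)), -11)) = Mul(-14, Add(Mul(Add(3, Mul(2, Pow(2, 2)), Mul(5, 2)), 5), -11)) = Mul(-14, Add(Mul(Add(3, Mul(2, 4), 10), 5), -11)) = Mul(-14, Add(Mul(Add(3, 8, 10), 5), -11)) = Mul(-14, Add(Mul(21, 5), -11)) = Mul(-14, Add(105, -11)) = Mul(-14, 94) = -1316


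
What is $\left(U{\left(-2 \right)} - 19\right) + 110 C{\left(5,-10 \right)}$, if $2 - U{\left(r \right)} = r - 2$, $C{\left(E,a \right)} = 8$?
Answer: $867$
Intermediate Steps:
$U{\left(r \right)} = 4 - r$ ($U{\left(r \right)} = 2 - \left(r - 2\right) = 2 - \left(-2 + r\right) = 4 - r$)
$\left(U{\left(-2 \right)} - 19\right) + 110 C{\left(5,-10 \right)} = \left(\left(4 - -2\right) - 19\right) + 110 \cdot 8 = \left(\left(4 + 2\right) - 19\right) + 880 = \left(6 - 19\right) + 880 = -13 + 880 = 867$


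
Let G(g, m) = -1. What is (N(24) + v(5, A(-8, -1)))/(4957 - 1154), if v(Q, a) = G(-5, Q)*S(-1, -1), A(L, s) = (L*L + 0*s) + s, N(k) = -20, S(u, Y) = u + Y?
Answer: -18/3803 ≈ -0.0047331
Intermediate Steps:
S(u, Y) = Y + u
A(L, s) = s + L**2 (A(L, s) = (L**2 + 0) + s = L**2 + s = s + L**2)
v(Q, a) = 2 (v(Q, a) = -(-1 - 1) = -1*(-2) = 2)
(N(24) + v(5, A(-8, -1)))/(4957 - 1154) = (-20 + 2)/(4957 - 1154) = -18/3803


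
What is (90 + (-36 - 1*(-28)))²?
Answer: 6724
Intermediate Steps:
(90 + (-36 - 1*(-28)))² = (90 + (-36 + 28))² = (90 - 8)² = 82² = 6724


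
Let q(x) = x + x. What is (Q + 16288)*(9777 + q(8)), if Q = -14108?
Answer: 21348740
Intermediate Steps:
q(x) = 2*x
(Q + 16288)*(9777 + q(8)) = (-14108 + 16288)*(9777 + 2*8) = 2180*(9777 + 16) = 2180*9793 = 21348740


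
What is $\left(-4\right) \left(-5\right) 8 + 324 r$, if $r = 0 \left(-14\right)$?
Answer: $160$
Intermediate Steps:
$r = 0$
$\left(-4\right) \left(-5\right) 8 + 324 r = \left(-4\right) \left(-5\right) 8 + 324 \cdot 0 = 20 \cdot 8 + 0 = 160 + 0 = 160$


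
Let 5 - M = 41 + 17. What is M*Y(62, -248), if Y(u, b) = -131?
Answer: 6943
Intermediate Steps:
M = -53 (M = 5 - (41 + 17) = 5 - 1*58 = 5 - 58 = -53)
M*Y(62, -248) = -53*(-131) = 6943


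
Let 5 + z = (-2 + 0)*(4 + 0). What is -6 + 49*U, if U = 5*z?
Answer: -3191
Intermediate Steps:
z = -13 (z = -5 + (-2 + 0)*(4 + 0) = -5 - 2*4 = -5 - 8 = -13)
U = -65 (U = 5*(-13) = -65)
-6 + 49*U = -6 + 49*(-65) = -6 - 3185 = -3191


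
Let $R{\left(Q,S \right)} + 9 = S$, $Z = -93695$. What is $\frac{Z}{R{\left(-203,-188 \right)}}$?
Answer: $\frac{93695}{197} \approx 475.61$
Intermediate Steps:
$R{\left(Q,S \right)} = -9 + S$
$\frac{Z}{R{\left(-203,-188 \right)}} = - \frac{93695}{-9 - 188} = - \frac{93695}{-197} = \left(-93695\right) \left(- \frac{1}{197}\right) = \frac{93695}{197}$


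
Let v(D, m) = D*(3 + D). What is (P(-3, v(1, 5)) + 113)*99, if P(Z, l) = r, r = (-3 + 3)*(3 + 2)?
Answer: 11187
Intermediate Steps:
r = 0 (r = 0*5 = 0)
P(Z, l) = 0
(P(-3, v(1, 5)) + 113)*99 = (0 + 113)*99 = 113*99 = 11187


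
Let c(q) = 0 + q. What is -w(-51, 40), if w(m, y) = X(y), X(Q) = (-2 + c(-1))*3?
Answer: 9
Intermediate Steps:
c(q) = q
X(Q) = -9 (X(Q) = (-2 - 1)*3 = -3*3 = -9)
w(m, y) = -9
-w(-51, 40) = -1*(-9) = 9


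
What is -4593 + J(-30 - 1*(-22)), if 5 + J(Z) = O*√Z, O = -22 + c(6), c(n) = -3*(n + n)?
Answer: -4598 - 116*I*√2 ≈ -4598.0 - 164.05*I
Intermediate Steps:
c(n) = -6*n
O = -58 (O = -22 - 6*6 = -22 - 36 = -58)
J(Z) = -5 - 58*√Z
-4593 + J(-30 - 1*(-22)) = -4593 + (-5 - 58*√(-30 - 1*(-22))) = -4593 + (-5 - 58*√(-30 + 22)) = -4593 + (-5 - 116*I*√2) = -4598 - 116*I*√2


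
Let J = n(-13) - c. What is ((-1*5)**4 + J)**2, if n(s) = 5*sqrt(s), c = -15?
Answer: 409275 + 6400*I*sqrt(13) ≈ 4.0928e+5 + 23076.0*I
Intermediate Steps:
J = 15 + 5*I*sqrt(13) (J = 5*sqrt(-13) - 1*(-15) = 5*(I*sqrt(13)) + 15 = 5*I*sqrt(13) + 15 = 15 + 5*I*sqrt(13) ≈ 15.0 + 18.028*I)
((-1*5)**4 + J)**2 = ((-1*5)**4 + (15 + 5*I*sqrt(13)))**2 = ((-5)**4 + (15 + 5*I*sqrt(13)))**2 = (625 + (15 + 5*I*sqrt(13)))**2 = (640 + 5*I*sqrt(13))**2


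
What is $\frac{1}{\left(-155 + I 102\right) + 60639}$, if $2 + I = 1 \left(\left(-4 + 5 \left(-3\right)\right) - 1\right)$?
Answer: $\frac{1}{58240} \approx 1.717 \cdot 10^{-5}$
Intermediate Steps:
$I = -22$ ($I = -2 + 1 \left(\left(-4 + 5 \left(-3\right)\right) - 1\right) = -2 + 1 \left(\left(-4 - 15\right) - 1\right) = -2 + 1 \left(-19 - 1\right) = -2 + 1 \left(-20\right) = -2 - 20 = -22$)
$\frac{1}{\left(-155 + I 102\right) + 60639} = \frac{1}{\left(-155 - 2244\right) + 60639} = \frac{1}{-2399 + 60639} = \frac{1}{58240}$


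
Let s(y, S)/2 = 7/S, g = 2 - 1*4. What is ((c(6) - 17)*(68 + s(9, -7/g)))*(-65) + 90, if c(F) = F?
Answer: 51570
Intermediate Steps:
g = -2 (g = 2 - 4 = -2)
s(y, S) = 14/S (s(y, S) = 2*(7/S) = 14/S)
((c(6) - 17)*(68 + s(9, -7/g)))*(-65) + 90 = ((6 - 17)*(68 + 14/((-7/(-2)))))*(-65) + 90 = -11*(68 + 14/((-7*(-½))))*(-65) + 90 = -11*(68 + 14/(7/2))*(-65) + 90 = -11*(68 + 14*(2/7))*(-65) + 90 = -11*(68 + 4)*(-65) + 90 = -11*72*(-65) + 90 = -792*(-65) + 90 = 51480 + 90 = 51570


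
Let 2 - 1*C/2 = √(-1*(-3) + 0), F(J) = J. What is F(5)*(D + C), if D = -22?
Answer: -90 - 10*√3 ≈ -107.32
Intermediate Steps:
C = 4 - 2*√3 (C = 4 - 2*√(-1*(-3) + 0) = 4 - 2*√(3 + 0) = 4 - 2*√3 ≈ 0.53590)
F(5)*(D + C) = 5*(-22 + (4 - 2*√3)) = 5*(-18 - 2*√3) = -90 - 10*√3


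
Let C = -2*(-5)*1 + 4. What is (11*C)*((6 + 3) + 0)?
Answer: 1386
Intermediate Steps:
C = 14 (C = 10*1 + 4 = 10 + 4 = 14)
(11*C)*((6 + 3) + 0) = (11*14)*((6 + 3) + 0) = 154*(9 + 0) = 154*9 = 1386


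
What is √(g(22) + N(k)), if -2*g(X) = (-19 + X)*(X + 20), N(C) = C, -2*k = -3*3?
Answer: 3*I*√26/2 ≈ 7.6485*I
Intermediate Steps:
k = 9/2 (k = -(-3)*3/2 = -½*(-9) = 9/2 ≈ 4.5000)
g(X) = -(-19 + X)*(20 + X)/2 (g(X) = -(-19 + X)*(X + 20)/2 = -(-19 + X)*(20 + X)/2)
√(g(22) + N(k)) = √((190 - ½*22 - ½*22²) + 9/2) = √((190 - 11 - ½*484) + 9/2) = √((190 - 11 - 242) + 9/2) = √(-63 + 9/2) = √(-117/2) = 3*I*√26/2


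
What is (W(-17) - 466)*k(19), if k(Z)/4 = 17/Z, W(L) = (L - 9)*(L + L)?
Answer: 1496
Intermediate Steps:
W(L) = 2*L*(-9 + L) (W(L) = (-9 + L)*(2*L) = 2*L*(-9 + L))
k(Z) = 68/Z (k(Z) = 4*(17/Z) = 68/Z)
(W(-17) - 466)*k(19) = (2*(-17)*(-9 - 17) - 466)*(68/19) = (2*(-17)*(-26) - 466)*(68*(1/19)) = (884 - 466)*(68/19) = 418*(68/19) = 1496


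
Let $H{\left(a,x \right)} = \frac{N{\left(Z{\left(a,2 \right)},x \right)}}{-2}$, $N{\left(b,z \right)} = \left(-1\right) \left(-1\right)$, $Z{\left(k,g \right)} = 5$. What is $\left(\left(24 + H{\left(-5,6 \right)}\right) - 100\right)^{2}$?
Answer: $\frac{23409}{4} \approx 5852.3$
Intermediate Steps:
$N{\left(b,z \right)} = 1$
$H{\left(a,x \right)} = - \frac{1}{2}$ ($H{\left(a,x \right)} = 1 \frac{1}{-2} = 1 \left(- \frac{1}{2}\right) = - \frac{1}{2}$)
$\left(\left(24 + H{\left(-5,6 \right)}\right) - 100\right)^{2} = \left(\left(24 - \frac{1}{2}\right) - 100\right)^{2} = \left(\frac{47}{2} - 100\right)^{2} = \left(- \frac{153}{2}\right)^{2} = \frac{23409}{4}$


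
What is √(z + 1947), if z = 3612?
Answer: √5559 ≈ 74.559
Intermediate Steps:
√(z + 1947) = √(3612 + 1947) = √5559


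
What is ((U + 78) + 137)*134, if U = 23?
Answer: 31892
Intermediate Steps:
((U + 78) + 137)*134 = ((23 + 78) + 137)*134 = (101 + 137)*134 = 238*134 = 31892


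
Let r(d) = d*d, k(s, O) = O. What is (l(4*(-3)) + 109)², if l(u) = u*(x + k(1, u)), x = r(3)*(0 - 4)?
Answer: 469225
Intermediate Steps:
r(d) = d²
x = -36 (x = 3²*(0 - 4) = 9*(-4) = -36)
l(u) = u*(-36 + u)
(l(4*(-3)) + 109)² = ((4*(-3))*(-36 + 4*(-3)) + 109)² = (-12*(-36 - 12) + 109)² = (-12*(-48) + 109)² = (576 + 109)² = 685² = 469225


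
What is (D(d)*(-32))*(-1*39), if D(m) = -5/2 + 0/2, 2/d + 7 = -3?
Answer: -3120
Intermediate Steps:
d = -1/5 (d = 2/(-7 - 3) = 2/(-10) = 2*(-1/10) = -1/5 ≈ -0.20000)
D(m) = -5/2 (D(m) = -5*1/2 + 0*(1/2) = -5/2 + 0 = -5/2)
(D(d)*(-32))*(-1*39) = (-5/2*(-32))*(-1*39) = 80*(-39) = -3120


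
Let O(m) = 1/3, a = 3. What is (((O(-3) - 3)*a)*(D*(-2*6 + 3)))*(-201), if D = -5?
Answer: 72360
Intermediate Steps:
O(m) = 1/3
(((O(-3) - 3)*a)*(D*(-2*6 + 3)))*(-201) = (((1/3 - 3)*3)*(-5*(-2*6 + 3)))*(-201) = ((-8/3*3)*(-5*(-12 + 3)))*(-201) = -(-40)*(-9)*(-201) = -8*45*(-201) = -360*(-201) = 72360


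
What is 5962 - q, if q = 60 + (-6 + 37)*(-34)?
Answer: 6956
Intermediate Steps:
q = -994 (q = 60 + 31*(-34) = 60 - 1054 = -994)
5962 - q = 5962 - 1*(-994) = 5962 + 994 = 6956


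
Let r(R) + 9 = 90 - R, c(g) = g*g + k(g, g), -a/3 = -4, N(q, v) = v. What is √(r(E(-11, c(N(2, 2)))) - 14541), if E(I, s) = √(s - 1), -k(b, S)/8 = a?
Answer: √(-14460 - I*√93) ≈ 0.0401 - 120.25*I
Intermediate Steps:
a = 12 (a = -3*(-4) = 12)
k(b, S) = -96 (k(b, S) = -8*12 = -96)
c(g) = -96 + g² (c(g) = g*g - 96 = g² - 96 = -96 + g²)
E(I, s) = √(-1 + s)
r(R) = 81 - R (r(R) = -9 + (90 - R) = 81 - R)
√(r(E(-11, c(N(2, 2)))) - 14541) = √((81 - √(-1 + (-96 + 2²))) - 14541) = √((81 - √(-1 + (-96 + 4))) - 14541) = √((81 - √(-1 - 92)) - 14541) = √((81 - √(-93)) - 14541) = √((81 - I*√93) - 14541) = √(-14460 - I*√93)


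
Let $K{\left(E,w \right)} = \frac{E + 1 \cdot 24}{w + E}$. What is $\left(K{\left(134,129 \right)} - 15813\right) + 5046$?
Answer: $- \frac{2831563}{263} \approx -10766.0$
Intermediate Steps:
$K{\left(E,w \right)} = \frac{24 + E}{E + w}$ ($K{\left(E,w \right)} = \frac{E + 24}{E + w} = \frac{24 + E}{E + w}$)
$\left(K{\left(134,129 \right)} - 15813\right) + 5046 = \left(\frac{24 + 134}{134 + 129} - 15813\right) + 5046 = \left(\frac{1}{263} \cdot 158 - 15813\right) + 5046 = \left(\frac{158}{263} - 15813\right) + 5046 = - \frac{4158661}{263} + 5046 = - \frac{2831563}{263}$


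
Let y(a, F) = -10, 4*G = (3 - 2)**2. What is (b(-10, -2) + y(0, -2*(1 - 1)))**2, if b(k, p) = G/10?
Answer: 159201/1600 ≈ 99.501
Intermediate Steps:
G = 1/4 (G = (3 - 2)**2/4 = (1/4)*1**2 = (1/4)*1 = 1/4 ≈ 0.25000)
b(k, p) = 1/40 (b(k, p) = (1/4)/10 = (1/4)*(1/10) = 1/40)
(b(-10, -2) + y(0, -2*(1 - 1)))**2 = (1/40 - 10)**2 = (-399/40)**2 = 159201/1600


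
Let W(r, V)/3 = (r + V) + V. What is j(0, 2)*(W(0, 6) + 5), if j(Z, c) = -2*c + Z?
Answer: -164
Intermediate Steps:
W(r, V) = 3*r + 6*V (W(r, V) = 3*((r + V) + V) = 3*((V + r) + V) = 3*(r + 2*V) = 3*r + 6*V)
j(Z, c) = Z - 2*c
j(0, 2)*(W(0, 6) + 5) = (0 - 2*2)*((3*0 + 6*6) + 5) = (0 - 4)*((0 + 36) + 5) = -4*(36 + 5) = -4*41 = -164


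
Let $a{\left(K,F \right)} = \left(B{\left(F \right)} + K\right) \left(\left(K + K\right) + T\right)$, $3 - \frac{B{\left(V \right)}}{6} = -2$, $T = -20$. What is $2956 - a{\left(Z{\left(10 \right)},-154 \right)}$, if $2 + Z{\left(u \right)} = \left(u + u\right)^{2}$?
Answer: $-329172$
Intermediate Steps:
$B{\left(V \right)} = 30$ ($B{\left(V \right)} = 18 - -12 = 18 + 12 = 30$)
$Z{\left(u \right)} = -2 + 4 u^{2}$ ($Z{\left(u \right)} = -2 + \left(u + u\right)^{2} = -2 + \left(2 u\right)^{2} = -2 + 4 u^{2}$)
$a{\left(K,F \right)} = \left(-20 + 2 K\right) \left(30 + K\right)$ ($a{\left(K,F \right)} = \left(30 + K\right) \left(\left(K + K\right) - 20\right) = \left(30 + K\right) \left(2 K - 20\right) = \left(30 + K\right) \left(-20 + 2 K\right) = \left(-20 + 2 K\right) \left(30 + K\right)$)
$2956 - a{\left(Z{\left(10 \right)},-154 \right)} = 2956 - \left(-600 + 2 \left(-2 + 4 \cdot 10^{2}\right)^{2} + 40 \left(-2 + 4 \cdot 10^{2}\right)\right) = 2956 - \left(-600 + 2 \left(-2 + 4 \cdot 100\right)^{2} + 40 \left(-2 + 4 \cdot 100\right)\right) = 2956 - \left(-600 + 2 \left(-2 + 400\right)^{2} + 40 \left(-2 + 400\right)\right) = 2956 - \left(-600 + 2 \cdot 398^{2} + 40 \cdot 398\right) = 2956 - \left(-600 + 2 \cdot 158404 + 15920\right) = 2956 - \left(-600 + 316808 + 15920\right) = 2956 - 332128 = -329172$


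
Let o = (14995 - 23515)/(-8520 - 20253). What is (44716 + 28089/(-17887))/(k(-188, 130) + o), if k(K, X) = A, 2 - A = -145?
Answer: 7670948965773/25269268979 ≈ 303.57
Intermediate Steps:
A = 147 (A = 2 - 1*(-145) = 2 + 145 = 147)
k(K, X) = 147
o = 2840/9591 (o = -8520/(-28773) = -8520*(-1/28773) = 2840/9591 ≈ 0.29611)
(44716 + 28089/(-17887))/(k(-188, 130) + o) = (44716 + 28089/(-17887))/(147 + 2840/9591) = (44716 + 28089*(-1/17887))/(1412717/9591) = (44716 - 28089/17887)*(9591/1412717) = (799807003/17887)*(9591/1412717) = 7670948965773/25269268979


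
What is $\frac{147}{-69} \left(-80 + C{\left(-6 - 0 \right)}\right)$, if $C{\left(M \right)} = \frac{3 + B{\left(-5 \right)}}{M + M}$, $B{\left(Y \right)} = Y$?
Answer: $\frac{23471}{138} \approx 170.08$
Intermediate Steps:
$C{\left(M \right)} = - \frac{1}{M}$ ($C{\left(M \right)} = \frac{3 - 5}{M + M} = - \frac{2}{2 M} = - 2 \frac{1}{2 M} = - \frac{1}{M}$)
$\frac{147}{-69} \left(-80 + C{\left(-6 - 0 \right)}\right) = \frac{147}{-69} \left(-80 - \frac{1}{-6 - 0}\right) = 147 \left(- \frac{1}{69}\right) \left(-80 - \frac{1}{-6 + 0}\right) = - \frac{49 \left(-80 - \frac{1}{-6}\right)}{23} = - \frac{49 \left(-80 - - \frac{1}{6}\right)}{23} = - \frac{49 \left(-80 + \frac{1}{6}\right)}{23} = \left(- \frac{49}{23}\right) \left(- \frac{479}{6}\right) = \frac{23471}{138}$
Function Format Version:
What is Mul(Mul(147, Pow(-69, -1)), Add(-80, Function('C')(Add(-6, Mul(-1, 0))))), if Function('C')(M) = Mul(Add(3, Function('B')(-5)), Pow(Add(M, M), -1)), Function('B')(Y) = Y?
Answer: Rational(23471, 138) ≈ 170.08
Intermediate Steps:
Function('C')(M) = Mul(-1, Pow(M, -1)) (Function('C')(M) = Mul(Add(3, -5), Pow(Add(M, M), -1)) = Mul(-2, Pow(Mul(2, M), -1)) = Mul(-2, Mul(Rational(1, 2), Pow(M, -1))) = Mul(-1, Pow(M, -1)))
Mul(Mul(147, Pow(-69, -1)), Add(-80, Function('C')(Add(-6, Mul(-1, 0))))) = Mul(Mul(147, Pow(-69, -1)), Add(-80, Mul(-1, Pow(Add(-6, Mul(-1, 0)), -1)))) = Mul(Mul(147, Rational(-1, 69)), Add(-80, Mul(-1, Pow(Add(-6, 0), -1)))) = Mul(Rational(-49, 23), Add(-80, Mul(-1, Pow(-6, -1)))) = Mul(Rational(-49, 23), Add(-80, Mul(-1, Rational(-1, 6)))) = Mul(Rational(-49, 23), Add(-80, Rational(1, 6))) = Mul(Rational(-49, 23), Rational(-479, 6)) = Rational(23471, 138)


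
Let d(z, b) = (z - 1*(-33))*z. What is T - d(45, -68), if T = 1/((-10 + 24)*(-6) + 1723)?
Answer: -5752889/1639 ≈ -3510.0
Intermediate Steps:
d(z, b) = z*(33 + z) (d(z, b) = (z + 33)*z = (33 + z)*z = z*(33 + z))
T = 1/1639 (T = 1/(14*(-6) + 1723) = 1/(-84 + 1723) = 1/1639 ≈ 0.00061013)
T - d(45, -68) = 1/1639 - 45*(33 + 45) = 1/1639 - 45*78 = 1/1639 - 1*3510 = 1/1639 - 3510 = -5752889/1639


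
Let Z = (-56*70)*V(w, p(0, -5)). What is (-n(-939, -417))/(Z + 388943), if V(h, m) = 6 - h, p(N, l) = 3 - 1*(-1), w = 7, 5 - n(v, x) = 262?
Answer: 257/392863 ≈ 0.00065417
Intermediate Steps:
n(v, x) = -257 (n(v, x) = 5 - 1*262 = 5 - 262 = -257)
p(N, l) = 4 (p(N, l) = 3 + 1 = 4)
Z = 3920 (Z = (-56*70)*(6 - 1*7) = -3920*(6 - 7) = -3920*(-1) = 3920)
(-n(-939, -417))/(Z + 388943) = (-1*(-257))/(3920 + 388943) = 257/392863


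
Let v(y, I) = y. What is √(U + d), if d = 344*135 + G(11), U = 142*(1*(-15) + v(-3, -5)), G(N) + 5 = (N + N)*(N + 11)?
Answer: √44363 ≈ 210.63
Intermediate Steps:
G(N) = -5 + 2*N*(11 + N) (G(N) = -5 + (N + N)*(N + 11) = -5 + (2*N)*(11 + N) = -5 + 2*N*(11 + N))
U = -2556 (U = 142*(1*(-15) - 3) = 142*(-15 - 3) = 142*(-18) = -2556)
d = 46919 (d = 344*135 + (-5 + 2*11² + 22*11) = 46440 + (-5 + 2*121 + 242) = 46440 + (-5 + 242 + 242) = 46440 + 479 = 46919)
√(U + d) = √(-2556 + 46919) = √44363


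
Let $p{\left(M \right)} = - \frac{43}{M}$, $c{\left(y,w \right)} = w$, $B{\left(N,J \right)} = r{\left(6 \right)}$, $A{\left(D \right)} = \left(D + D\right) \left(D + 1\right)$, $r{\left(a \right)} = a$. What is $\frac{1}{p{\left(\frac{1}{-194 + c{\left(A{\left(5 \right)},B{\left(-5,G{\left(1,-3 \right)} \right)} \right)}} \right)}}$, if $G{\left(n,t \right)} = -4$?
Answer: $\frac{1}{8084} \approx 0.0001237$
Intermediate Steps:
$A{\left(D \right)} = 2 D \left(1 + D\right)$
$B{\left(N,J \right)} = 6$
$\frac{1}{p{\left(\frac{1}{-194 + c{\left(A{\left(5 \right)},B{\left(-5,G{\left(1,-3 \right)} \right)} \right)}} \right)}} = \frac{1}{\left(-43\right) \frac{1}{\frac{1}{-194 + 6}}} = \frac{1}{\left(-43\right) \frac{1}{\frac{1}{-188}}} = \frac{1}{\left(-43\right) \frac{1}{- \frac{1}{188}}} = \frac{1}{\left(-43\right) \left(-188\right)} = \frac{1}{8084}$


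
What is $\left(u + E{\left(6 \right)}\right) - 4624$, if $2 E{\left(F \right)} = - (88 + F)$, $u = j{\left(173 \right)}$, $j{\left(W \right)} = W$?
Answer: $-4498$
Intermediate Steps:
$u = 173$
$E{\left(F \right)} = -44 - \frac{F}{2}$ ($E{\left(F \right)} = \frac{\left(-1\right) \left(88 + F\right)}{2} = \frac{-88 - F}{2} = -44 - \frac{F}{2}$)
$\left(u + E{\left(6 \right)}\right) - 4624 = \left(173 - 47\right) - 4624 = 126 - 4624 = -4498$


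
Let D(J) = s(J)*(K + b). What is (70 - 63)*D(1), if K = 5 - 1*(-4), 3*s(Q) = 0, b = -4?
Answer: 0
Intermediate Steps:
s(Q) = 0 (s(Q) = (⅓)*0 = 0)
K = 9 (K = 5 + 4 = 9)
D(J) = 0 (D(J) = 0*(9 - 4) = 0*5 = 0)
(70 - 63)*D(1) = (70 - 63)*0 = 7*0 = 0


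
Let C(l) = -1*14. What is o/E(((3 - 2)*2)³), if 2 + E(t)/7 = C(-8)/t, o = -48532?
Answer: 194128/105 ≈ 1848.8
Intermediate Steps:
C(l) = -14
E(t) = -14 - 98/t (E(t) = -14 + 7*(-14/t) = -14 - 98/t)
o/E(((3 - 2)*2)³) = -48532/(-14 - 98*1/(8*(3 - 2)³)) = -48532/(-14 - 98/((1*2)³)) = -48532/(-14 - 98/(2³)) = -48532/(-14 - 98/8) = -48532/(-14 - 98*⅛) = -48532/(-14 - 49/4) = -48532/(-105/4) = -48532*(-4/105) = 194128/105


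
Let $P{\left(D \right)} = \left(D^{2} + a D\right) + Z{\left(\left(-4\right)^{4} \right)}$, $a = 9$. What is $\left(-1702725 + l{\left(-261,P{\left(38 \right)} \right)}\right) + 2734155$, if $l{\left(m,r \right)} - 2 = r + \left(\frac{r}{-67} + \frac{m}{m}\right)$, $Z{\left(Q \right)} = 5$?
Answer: $\frac{69224217}{67} \approx 1.0332 \cdot 10^{6}$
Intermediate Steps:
$P{\left(D \right)} = 5 + D^{2} + 9 D$ ($P{\left(D \right)} = \left(D^{2} + 9 D\right) + 5 = 5 + D^{2} + 9 D$)
$l{\left(m,r \right)} = 3 + \frac{66 r}{67}$ ($l{\left(m,r \right)} = 2 + \left(r + \left(\frac{r}{-67} + \frac{m}{m}\right)\right) = 2 + \left(r + \left(r \left(- \frac{1}{67}\right) + 1\right)\right) = 2 + \left(r - \left(-1 + \frac{r}{67}\right)\right) = 2 + \left(1 + \frac{66 r}{67}\right) = 3 + \frac{66 r}{67}$)
$\left(-1702725 + l{\left(-261,P{\left(38 \right)} \right)}\right) + 2734155 = \left(-1702725 + \left(3 + \frac{66 \left(5 + 38^{2} + 9 \cdot 38\right)}{67}\right)\right) + 2734155 = \left(-1702725 + \left(3 + \frac{66 \left(5 + 1444 + 342\right)}{67}\right)\right) + 2734155 = \left(-1702725 + \left(3 + \frac{66}{67} \cdot 1791\right)\right) + 2734155 = \left(-1702725 + \left(3 + \frac{118206}{67}\right)\right) + 2734155 = \left(-1702725 + \frac{118407}{67}\right) + 2734155 = - \frac{113964168}{67} + 2734155 = \frac{69224217}{67}$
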